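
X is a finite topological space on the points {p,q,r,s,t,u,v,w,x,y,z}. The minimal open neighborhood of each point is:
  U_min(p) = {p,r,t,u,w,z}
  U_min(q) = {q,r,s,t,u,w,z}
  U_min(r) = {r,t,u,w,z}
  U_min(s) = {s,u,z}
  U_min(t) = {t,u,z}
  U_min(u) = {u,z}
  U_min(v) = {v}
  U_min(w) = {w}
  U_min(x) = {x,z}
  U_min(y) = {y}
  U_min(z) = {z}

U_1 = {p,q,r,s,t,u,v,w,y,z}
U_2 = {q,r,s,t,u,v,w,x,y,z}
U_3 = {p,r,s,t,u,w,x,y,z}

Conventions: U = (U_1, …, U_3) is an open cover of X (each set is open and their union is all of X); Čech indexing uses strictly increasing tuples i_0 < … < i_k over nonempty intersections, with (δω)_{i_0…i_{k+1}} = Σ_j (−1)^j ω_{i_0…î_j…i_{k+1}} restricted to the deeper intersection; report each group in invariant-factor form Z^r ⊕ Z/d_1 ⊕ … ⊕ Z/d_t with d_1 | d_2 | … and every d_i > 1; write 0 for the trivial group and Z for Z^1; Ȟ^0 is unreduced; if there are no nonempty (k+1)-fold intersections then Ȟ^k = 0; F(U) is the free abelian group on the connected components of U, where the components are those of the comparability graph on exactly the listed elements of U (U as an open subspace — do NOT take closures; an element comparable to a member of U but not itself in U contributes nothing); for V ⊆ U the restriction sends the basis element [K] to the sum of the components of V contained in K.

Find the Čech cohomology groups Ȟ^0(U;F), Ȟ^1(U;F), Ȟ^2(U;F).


Ȟ^0(U;F) ≅ Z^3,  Ȟ^1(U;F) ≅ 0,  Ȟ^2(U;F) ≅ 0

nerve of the cover:
  U12={q,r,s,t,u,v,w,y,z} U13={p,r,s,t,u,w,y,z} U23={r,s,t,u,w,x,y,z}
  U123={r,s,t,u,w,y,z}
components per intersection:
  U1: {p,q,r,s,t,u,w,z} {v} {y}
  U2: {q,r,s,t,u,w,x,z} {v} {y}
  U3: {p,r,s,t,u,w,x,z} {y}
  U12: {q,r,s,t,u,w,z} {v} {y}
  U13: {p,r,s,t,u,w,z} {y}
  U23: {r,s,t,u,w,x,z} {y}
  U123: {r,s,t,u,w,z} {y}
C dims 8,7,2; δ0: rk 5, SNF 1^5; δ1: rk 2, SNF 1^2
Ȟ^0 = (8 − 5) − 0 = 3, so Ȟ^0 ≅ Z^3
Ȟ^1 = (7 − 2) − 5 = 0, so Ȟ^1 ≅ 0
Ȟ^2 = (2 − 0) − 2 = 0, so Ȟ^2 ≅ 0


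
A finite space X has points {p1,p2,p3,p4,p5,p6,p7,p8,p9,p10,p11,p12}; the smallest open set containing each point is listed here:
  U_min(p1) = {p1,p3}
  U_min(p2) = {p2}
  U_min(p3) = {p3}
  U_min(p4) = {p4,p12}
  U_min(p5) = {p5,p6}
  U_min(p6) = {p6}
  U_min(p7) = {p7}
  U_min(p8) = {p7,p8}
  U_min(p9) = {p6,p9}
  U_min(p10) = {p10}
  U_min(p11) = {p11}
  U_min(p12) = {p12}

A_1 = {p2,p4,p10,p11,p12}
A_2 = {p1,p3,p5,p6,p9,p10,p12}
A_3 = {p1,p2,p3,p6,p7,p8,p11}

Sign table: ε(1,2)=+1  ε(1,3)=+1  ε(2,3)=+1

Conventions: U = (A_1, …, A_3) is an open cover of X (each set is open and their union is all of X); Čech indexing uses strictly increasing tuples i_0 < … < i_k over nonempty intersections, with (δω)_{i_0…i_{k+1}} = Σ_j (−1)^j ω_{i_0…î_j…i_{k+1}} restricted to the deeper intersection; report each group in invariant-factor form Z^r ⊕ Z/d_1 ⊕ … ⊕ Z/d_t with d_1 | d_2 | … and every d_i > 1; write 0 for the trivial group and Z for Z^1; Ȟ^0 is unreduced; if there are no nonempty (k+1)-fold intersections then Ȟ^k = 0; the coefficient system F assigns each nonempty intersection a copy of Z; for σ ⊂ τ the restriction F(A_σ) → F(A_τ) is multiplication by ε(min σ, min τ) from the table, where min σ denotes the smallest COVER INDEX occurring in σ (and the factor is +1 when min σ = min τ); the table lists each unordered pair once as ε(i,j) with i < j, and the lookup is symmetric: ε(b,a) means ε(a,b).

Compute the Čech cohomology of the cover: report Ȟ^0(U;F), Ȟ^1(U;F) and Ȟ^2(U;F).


Ȟ^0(U;F) ≅ Z,  Ȟ^1(U;F) ≅ Z,  Ȟ^2(U;F) ≅ 0

cover nerve:
  A12={p10,p12} A13={p2,p11} A23={p1,p3,p6}
C dims 3,3; δ0: rk 2, SNF 1^2
Ȟ^0: (3−2)−0=1 ⇒ Z
Ȟ^1: (3−0)−2=1 ⇒ Z
Ȟ^2: (0−0)−0=0 ⇒ 0


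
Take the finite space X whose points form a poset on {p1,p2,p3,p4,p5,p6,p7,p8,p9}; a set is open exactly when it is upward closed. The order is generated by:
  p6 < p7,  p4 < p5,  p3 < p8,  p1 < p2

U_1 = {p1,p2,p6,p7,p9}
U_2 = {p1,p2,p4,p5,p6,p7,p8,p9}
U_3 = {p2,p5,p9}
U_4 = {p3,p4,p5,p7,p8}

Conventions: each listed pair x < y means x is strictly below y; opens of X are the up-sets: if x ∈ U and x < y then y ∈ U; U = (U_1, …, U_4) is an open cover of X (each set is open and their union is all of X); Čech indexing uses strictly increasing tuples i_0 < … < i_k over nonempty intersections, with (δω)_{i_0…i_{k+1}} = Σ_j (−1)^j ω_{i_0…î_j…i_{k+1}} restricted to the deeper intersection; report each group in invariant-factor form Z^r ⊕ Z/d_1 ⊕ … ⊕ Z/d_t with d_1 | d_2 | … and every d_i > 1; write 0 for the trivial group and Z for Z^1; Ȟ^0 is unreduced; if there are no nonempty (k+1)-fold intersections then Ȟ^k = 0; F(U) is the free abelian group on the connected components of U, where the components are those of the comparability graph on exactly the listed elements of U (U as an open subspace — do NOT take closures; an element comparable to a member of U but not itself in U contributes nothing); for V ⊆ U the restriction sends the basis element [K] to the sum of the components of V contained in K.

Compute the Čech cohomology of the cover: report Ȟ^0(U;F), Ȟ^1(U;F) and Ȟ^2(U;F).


intersection data:
  U12={p1,p2,p6,p7,p9} U13={p2,p9} U14={p7} U23={p2,p5,p9} U24={p4,p5,p7,p8} U34={p5}
  U123={p2,p9} U124={p7} U234={p5}
components per intersection:
  U1: {p1,p2} {p6,p7} {p9}
  U2: {p1,p2} {p4,p5} {p6,p7} {p8} {p9}
  U3: {p2} {p5} {p9}
  U4: {p3,p8} {p4,p5} {p7}
  U12: {p1,p2} {p6,p7} {p9}
  U13: {p2} {p9}
  U14: {p7}
  U23: {p2} {p5} {p9}
  U24: {p4,p5} {p7} {p8}
  U34: {p5}
  U123: {p2} {p9}
  U124: {p7}
  U234: {p5}
C dims 14,13,4; δ0: rk 9, SNF 1^9; δ1: rk 4, SNF 1^4
Ȟ^0 = (14 − 9) − 0 = 5, so Ȟ^0 ≅ Z^5
Ȟ^1 = (13 − 4) − 9 = 0, so Ȟ^1 ≅ 0
Ȟ^2 = (4 − 0) − 4 = 0, so Ȟ^2 ≅ 0

Ȟ^0(U;F) ≅ Z^5, Ȟ^1(U;F) ≅ 0 and Ȟ^2(U;F) ≅ 0


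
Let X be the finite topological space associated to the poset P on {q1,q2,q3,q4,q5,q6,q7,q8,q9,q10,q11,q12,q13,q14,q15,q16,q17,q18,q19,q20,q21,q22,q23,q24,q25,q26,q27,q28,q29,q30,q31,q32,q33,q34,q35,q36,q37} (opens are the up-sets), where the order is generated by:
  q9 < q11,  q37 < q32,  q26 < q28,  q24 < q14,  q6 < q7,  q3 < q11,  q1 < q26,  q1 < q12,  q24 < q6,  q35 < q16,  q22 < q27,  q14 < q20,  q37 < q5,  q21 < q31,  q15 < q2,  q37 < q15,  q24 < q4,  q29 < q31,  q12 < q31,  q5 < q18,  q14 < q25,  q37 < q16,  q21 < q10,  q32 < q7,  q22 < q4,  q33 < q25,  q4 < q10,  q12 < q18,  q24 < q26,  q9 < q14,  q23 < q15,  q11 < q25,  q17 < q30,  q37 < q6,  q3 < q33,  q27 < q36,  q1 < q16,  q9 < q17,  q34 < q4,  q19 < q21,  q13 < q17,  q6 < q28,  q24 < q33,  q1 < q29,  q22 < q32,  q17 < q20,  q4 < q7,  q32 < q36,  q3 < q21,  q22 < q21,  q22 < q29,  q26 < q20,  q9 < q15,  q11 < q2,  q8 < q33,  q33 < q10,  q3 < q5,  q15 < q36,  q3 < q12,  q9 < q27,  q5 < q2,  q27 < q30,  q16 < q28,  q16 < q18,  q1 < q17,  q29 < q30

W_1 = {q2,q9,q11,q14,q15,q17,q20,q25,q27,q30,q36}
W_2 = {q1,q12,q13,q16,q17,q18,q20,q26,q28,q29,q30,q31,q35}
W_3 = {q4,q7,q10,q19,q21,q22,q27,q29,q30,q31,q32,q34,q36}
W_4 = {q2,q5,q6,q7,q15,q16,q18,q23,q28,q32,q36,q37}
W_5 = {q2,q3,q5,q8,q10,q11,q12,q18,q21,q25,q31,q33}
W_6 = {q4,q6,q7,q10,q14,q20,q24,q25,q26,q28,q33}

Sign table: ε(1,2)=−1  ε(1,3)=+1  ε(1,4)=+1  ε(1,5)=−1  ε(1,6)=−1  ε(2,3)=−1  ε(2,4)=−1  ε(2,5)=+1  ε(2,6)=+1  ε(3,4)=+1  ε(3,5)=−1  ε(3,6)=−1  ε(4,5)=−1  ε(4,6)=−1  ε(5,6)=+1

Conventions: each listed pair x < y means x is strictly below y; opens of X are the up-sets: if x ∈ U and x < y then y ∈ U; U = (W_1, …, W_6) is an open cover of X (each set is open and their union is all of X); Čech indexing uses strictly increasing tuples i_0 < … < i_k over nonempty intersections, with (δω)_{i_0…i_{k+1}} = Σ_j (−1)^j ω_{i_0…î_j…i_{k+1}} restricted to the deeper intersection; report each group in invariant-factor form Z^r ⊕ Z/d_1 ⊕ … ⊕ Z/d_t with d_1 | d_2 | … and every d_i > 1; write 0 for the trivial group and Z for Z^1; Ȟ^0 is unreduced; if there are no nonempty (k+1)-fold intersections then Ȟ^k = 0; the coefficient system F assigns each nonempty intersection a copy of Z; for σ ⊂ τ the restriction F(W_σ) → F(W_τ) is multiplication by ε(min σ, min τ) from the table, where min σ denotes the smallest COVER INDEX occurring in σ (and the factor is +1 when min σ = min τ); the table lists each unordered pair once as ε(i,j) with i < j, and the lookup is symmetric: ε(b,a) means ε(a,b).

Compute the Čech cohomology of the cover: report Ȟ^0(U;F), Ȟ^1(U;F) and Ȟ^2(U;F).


Ȟ^0 = Z; Ȟ^1 = 0; Ȟ^2 = Z/2

nerve simplices:
  W12={q17,q20,q30} W13={q27,q30,q36} W14={q2,q15,q36} W15={q2,q11,q25} W16={q14,q20,q25} W23={q29,q30,q31} W24={q16,q18,q28} W25={q12,q18,q31} W26={q20,q26,q28} W34={q7,q32,q36} W35={q10,q21,q31} W36={q4,q7,q10} W45={q2,q5,q18} W46={q6,q7,q28} W56={q10,q25,q33}
  W123={q30} W126={q20} W134={q36} W145={q2} W156={q25} W235={q31} W245={q18} W246={q28} W346={q7} W356={q10}
C dims 6,15,10; δ0: rk 5, SNF 1^5; δ1: rk 10, SNF 1^9·2
degree 0: 6−5−0 = 1 → Ȟ^0 ≅ Z
degree 1: 15−10−5 = 0 → Ȟ^1 ≅ 0
degree 2: 10−0−10 = 0 plus torsion [2] → Ȟ^2 ≅ Z/2


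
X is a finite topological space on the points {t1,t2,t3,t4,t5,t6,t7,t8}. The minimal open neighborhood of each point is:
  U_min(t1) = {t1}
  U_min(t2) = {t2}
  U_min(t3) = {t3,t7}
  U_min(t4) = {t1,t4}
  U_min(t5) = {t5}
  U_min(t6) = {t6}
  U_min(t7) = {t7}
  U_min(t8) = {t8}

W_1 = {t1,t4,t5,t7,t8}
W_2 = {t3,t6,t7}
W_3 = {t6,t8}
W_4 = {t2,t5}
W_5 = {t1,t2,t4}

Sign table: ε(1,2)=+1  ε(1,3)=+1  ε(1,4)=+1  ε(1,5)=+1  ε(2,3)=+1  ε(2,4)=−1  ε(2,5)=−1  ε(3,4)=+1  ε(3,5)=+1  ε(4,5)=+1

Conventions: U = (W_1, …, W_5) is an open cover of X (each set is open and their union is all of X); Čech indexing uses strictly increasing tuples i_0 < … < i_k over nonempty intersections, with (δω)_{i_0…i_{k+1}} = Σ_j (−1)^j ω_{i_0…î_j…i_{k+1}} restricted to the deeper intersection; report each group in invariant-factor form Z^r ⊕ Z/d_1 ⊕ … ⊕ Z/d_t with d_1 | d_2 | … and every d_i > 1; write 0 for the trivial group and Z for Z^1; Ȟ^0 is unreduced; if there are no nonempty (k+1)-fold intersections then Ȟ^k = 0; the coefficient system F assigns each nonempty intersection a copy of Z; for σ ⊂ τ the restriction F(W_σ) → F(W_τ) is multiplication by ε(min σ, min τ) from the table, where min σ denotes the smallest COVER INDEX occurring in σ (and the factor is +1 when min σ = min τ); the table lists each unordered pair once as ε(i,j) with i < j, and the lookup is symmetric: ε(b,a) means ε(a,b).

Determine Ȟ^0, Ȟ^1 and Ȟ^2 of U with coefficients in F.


Ȟ^0 ≅ Z, Ȟ^1 ≅ Z^2 and Ȟ^2 ≅ 0

nerve of the cover:
  W12={t7} W13={t8} W14={t5} W15={t1,t4} W23={t6} W45={t2}
C dims 5,6; δ0: rk 4, SNF 1^4
Ȟ^0 = (5 − 4) − 0 = 1, so Ȟ^0 ≅ Z
Ȟ^1 = (6 − 0) − 4 = 2, so Ȟ^1 ≅ Z^2
Ȟ^2 = (0 − 0) − 0 = 0, so Ȟ^2 ≅ 0


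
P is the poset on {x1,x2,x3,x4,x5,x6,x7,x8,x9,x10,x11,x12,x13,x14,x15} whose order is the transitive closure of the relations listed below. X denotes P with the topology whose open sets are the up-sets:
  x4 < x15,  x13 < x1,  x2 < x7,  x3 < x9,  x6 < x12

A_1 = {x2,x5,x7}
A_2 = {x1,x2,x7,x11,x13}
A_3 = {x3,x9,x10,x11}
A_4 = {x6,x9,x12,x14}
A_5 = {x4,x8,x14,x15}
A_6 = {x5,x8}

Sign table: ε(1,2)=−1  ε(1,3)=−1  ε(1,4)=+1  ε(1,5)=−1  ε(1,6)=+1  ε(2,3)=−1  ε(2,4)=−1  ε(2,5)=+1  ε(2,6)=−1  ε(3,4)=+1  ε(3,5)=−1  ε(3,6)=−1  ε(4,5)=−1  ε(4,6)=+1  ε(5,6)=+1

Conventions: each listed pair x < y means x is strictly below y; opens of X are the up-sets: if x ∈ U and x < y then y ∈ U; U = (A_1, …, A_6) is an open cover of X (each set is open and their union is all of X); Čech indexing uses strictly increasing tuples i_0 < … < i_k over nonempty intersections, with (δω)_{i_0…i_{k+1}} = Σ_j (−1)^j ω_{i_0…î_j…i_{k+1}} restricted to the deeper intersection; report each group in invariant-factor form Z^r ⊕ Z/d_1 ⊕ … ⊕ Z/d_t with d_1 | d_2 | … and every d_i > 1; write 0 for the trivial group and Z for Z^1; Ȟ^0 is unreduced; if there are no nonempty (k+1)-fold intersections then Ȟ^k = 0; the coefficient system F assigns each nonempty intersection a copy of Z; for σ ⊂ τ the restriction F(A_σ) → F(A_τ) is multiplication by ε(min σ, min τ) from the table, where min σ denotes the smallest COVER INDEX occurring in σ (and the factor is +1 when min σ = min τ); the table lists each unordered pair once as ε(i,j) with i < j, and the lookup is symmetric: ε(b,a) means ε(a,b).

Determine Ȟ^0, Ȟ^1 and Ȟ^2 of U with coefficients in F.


nonempty intersections:
  A12={x2,x7} A16={x5} A23={x11} A34={x9} A45={x14} A56={x8}
C dims 6,6; δ0: rk 6, SNF 1^5·2
Ȟ^0: (6−6)−0=0 ⇒ 0
Ȟ^1: (6−0)−6=0 plus torsion [2] ⇒ Z/2
Ȟ^2: (0−0)−0=0 ⇒ 0

Ȟ^0(U;F) ≅ 0; Ȟ^1(U;F) ≅ Z/2; Ȟ^2(U;F) ≅ 0


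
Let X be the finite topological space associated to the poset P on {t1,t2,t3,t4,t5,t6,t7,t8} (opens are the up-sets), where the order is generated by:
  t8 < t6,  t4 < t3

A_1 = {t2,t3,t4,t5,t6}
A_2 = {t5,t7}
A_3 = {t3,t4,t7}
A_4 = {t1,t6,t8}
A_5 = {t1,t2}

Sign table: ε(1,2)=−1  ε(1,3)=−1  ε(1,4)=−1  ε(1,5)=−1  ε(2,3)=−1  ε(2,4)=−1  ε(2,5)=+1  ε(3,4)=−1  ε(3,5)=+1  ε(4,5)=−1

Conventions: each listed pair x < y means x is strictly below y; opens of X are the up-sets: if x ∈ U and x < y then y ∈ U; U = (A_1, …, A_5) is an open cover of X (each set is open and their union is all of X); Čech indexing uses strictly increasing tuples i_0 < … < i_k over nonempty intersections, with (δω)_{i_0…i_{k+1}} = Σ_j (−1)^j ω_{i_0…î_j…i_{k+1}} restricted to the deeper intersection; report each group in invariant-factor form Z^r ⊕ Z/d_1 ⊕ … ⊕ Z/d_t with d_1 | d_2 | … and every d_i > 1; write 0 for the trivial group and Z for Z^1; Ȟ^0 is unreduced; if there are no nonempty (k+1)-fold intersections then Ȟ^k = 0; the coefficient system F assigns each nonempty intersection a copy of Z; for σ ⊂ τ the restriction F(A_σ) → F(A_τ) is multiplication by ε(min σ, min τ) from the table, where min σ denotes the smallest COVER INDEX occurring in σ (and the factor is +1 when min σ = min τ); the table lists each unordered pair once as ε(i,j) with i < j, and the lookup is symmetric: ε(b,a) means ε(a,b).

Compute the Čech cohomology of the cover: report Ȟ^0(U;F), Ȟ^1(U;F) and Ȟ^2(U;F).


nerve simplices:
  A12={t5} A13={t3,t4} A14={t6} A15={t2} A23={t7} A45={t1}
C dims 5,6; δ0: rk 5, SNF 1^4·2
degree 0: 5−5−0 = 0 → Ȟ^0 ≅ 0
degree 1: 6−0−5 = 1 plus torsion [2] → Ȟ^1 ≅ Z ⊕ Z/2
degree 2: 0−0−0 = 0 → Ȟ^2 ≅ 0

Ȟ^0 = 0,  Ȟ^1 = Z ⊕ Z/2,  Ȟ^2 = 0


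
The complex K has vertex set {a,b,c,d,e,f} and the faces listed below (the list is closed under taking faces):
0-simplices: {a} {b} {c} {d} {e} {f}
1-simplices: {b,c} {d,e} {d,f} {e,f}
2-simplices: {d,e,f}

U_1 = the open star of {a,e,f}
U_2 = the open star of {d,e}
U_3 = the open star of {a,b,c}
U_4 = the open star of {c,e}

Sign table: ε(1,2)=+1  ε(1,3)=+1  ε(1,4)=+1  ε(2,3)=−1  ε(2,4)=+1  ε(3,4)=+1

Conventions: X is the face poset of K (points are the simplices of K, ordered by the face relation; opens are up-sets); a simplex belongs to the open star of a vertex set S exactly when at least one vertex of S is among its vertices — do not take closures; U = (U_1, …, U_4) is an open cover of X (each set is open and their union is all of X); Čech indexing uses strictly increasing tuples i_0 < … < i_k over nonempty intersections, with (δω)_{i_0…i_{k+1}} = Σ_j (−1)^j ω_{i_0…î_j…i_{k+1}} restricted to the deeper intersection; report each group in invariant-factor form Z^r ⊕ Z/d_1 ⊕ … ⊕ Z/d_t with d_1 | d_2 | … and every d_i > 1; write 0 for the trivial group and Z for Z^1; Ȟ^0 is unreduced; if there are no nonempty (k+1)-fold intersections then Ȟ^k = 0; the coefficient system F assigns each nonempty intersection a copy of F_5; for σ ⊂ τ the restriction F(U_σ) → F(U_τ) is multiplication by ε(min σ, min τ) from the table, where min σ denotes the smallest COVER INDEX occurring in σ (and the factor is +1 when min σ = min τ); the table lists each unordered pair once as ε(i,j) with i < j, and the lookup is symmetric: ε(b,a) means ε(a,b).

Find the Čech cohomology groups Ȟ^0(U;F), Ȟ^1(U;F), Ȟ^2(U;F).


Ȟ^0(U;F) ≅ Z/5,  Ȟ^1(U;F) ≅ Z/5,  Ȟ^2(U;F) ≅ 0

nonempty intersections:
  U1={{a},{e},{f},{d,e},{d,f},{e,f},{d,e,f}} U2={{d},{e},{d,e},{d,f},{e,f},{d,e,f}} U3={{a},{b},{c},{b,c}} U4={{c},{e},{b,c},{d,e},{e,f},{d,e,f}}
  U12={{e},{d,e},{d,f},{e,f},{d,e,f}} U13={{a}} U14={{e},{d,e},{e,f},{d,e,f}} U24={{e},{d,e},{e,f},{d,e,f}} U34={{c},{b,c}}
  U124={{e},{d,e},{e,f},{d,e,f}}
C dims 4,5,1; δ0: rk_F5 3; δ1: rk_F5 1
Ȟ^0: (4−3)−0=1 ⇒ Z/5
Ȟ^1: (5−1)−3=1 ⇒ Z/5
Ȟ^2: (1−0)−1=0 ⇒ 0


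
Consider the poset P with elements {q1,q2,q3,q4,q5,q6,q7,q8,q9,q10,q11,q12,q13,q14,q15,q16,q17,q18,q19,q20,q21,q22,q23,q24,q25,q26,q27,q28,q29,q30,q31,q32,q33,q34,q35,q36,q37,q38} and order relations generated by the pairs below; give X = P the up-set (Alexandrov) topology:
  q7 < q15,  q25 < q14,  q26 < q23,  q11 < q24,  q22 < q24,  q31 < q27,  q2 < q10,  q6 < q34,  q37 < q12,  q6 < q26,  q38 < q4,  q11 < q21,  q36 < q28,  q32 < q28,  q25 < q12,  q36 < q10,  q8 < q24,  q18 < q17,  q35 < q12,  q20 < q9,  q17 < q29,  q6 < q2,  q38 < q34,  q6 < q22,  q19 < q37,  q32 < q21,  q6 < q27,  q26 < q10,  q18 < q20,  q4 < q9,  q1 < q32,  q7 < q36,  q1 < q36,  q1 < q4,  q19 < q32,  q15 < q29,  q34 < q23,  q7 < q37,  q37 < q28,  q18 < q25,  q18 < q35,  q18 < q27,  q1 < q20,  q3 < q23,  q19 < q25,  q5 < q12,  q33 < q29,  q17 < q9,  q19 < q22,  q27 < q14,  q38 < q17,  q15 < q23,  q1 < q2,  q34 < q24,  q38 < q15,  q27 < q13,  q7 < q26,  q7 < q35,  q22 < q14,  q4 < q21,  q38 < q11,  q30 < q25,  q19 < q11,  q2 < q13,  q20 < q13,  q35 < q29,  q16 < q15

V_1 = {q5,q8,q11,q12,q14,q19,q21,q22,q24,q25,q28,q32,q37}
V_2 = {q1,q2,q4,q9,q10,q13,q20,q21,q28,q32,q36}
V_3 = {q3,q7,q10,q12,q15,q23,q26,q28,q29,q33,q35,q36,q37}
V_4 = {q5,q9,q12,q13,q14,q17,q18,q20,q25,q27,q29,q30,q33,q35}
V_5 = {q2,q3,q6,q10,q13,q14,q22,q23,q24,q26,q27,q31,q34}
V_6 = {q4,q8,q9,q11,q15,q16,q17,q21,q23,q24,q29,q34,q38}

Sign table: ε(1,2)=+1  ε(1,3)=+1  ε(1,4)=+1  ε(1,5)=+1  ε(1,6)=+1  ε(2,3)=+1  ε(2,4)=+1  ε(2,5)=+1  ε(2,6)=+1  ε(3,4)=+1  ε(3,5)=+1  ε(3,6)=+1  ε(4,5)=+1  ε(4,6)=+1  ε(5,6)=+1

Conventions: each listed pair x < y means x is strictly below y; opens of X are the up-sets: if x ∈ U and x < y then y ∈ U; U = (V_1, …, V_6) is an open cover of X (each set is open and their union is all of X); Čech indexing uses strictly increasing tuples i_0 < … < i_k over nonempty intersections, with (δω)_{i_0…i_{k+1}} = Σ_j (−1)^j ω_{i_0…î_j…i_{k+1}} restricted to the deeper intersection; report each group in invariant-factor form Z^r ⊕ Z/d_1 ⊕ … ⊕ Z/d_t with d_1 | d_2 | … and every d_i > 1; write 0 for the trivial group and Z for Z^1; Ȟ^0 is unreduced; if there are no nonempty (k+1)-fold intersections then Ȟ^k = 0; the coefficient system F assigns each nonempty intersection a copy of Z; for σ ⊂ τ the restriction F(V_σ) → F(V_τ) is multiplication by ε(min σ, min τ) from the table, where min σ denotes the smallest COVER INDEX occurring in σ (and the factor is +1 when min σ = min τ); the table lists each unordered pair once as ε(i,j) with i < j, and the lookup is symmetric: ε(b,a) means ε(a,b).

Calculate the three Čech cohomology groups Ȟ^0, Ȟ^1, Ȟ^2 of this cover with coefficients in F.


nonempty intersections:
  V12={q21,q28,q32} V13={q12,q28,q37} V14={q5,q12,q14,q25} V15={q14,q22,q24} V16={q8,q11,q21,q24} V23={q10,q28,q36} V24={q9,q13,q20} V25={q2,q10,q13} V26={q4,q9,q21} V34={q12,q29,q33,q35} V35={q3,q10,q23,q26} V36={q15,q23,q29} V45={q13,q14,q27} V46={q9,q17,q29} V56={q23,q24,q34}
  V123={q28} V126={q21} V134={q12} V145={q14} V156={q24} V235={q10} V245={q13} V246={q9} V346={q29} V356={q23}
C dims 6,15,10; δ0: rk 5, SNF 1^5; δ1: rk 10, SNF 1^9·2
Ȟ^0: (6−5)−0=1 ⇒ Z
Ȟ^1: (15−10)−5=0 ⇒ 0
Ȟ^2: (10−0)−10=0 plus torsion [2] ⇒ Z/2

Ȟ^0(U;F) ≅ Z; Ȟ^1(U;F) ≅ 0; Ȟ^2(U;F) ≅ Z/2


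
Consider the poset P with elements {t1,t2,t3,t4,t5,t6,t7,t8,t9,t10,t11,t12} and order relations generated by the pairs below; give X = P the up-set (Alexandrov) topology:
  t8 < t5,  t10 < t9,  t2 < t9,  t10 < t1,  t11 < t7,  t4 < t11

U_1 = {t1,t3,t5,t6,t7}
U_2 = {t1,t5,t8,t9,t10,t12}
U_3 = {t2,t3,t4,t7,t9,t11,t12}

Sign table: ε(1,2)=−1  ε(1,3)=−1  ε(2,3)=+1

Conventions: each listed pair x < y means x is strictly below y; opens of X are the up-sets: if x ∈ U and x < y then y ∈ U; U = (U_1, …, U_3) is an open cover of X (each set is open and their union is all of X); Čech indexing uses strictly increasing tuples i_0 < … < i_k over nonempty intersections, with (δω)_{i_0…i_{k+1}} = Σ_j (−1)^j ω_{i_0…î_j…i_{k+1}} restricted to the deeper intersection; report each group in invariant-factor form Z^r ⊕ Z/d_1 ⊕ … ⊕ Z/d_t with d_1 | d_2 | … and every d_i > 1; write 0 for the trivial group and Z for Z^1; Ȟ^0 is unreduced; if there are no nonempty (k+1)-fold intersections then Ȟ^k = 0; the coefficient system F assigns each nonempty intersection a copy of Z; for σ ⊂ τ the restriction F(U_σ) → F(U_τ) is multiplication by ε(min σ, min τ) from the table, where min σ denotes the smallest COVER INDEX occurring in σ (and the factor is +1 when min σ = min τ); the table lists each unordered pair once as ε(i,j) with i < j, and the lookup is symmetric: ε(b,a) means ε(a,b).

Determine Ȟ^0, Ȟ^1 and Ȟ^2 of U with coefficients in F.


Ȟ^0(U;F) ≅ Z,  Ȟ^1(U;F) ≅ Z,  Ȟ^2(U;F) ≅ 0

intersection data:
  U12={t1,t5} U13={t3,t7} U23={t9,t12}
C dims 3,3; δ0: rk 2, SNF 1^2
Ȟ^0 = (3 − 2) − 0 = 1, so Ȟ^0 ≅ Z
Ȟ^1 = (3 − 0) − 2 = 1, so Ȟ^1 ≅ Z
Ȟ^2 = (0 − 0) − 0 = 0, so Ȟ^2 ≅ 0


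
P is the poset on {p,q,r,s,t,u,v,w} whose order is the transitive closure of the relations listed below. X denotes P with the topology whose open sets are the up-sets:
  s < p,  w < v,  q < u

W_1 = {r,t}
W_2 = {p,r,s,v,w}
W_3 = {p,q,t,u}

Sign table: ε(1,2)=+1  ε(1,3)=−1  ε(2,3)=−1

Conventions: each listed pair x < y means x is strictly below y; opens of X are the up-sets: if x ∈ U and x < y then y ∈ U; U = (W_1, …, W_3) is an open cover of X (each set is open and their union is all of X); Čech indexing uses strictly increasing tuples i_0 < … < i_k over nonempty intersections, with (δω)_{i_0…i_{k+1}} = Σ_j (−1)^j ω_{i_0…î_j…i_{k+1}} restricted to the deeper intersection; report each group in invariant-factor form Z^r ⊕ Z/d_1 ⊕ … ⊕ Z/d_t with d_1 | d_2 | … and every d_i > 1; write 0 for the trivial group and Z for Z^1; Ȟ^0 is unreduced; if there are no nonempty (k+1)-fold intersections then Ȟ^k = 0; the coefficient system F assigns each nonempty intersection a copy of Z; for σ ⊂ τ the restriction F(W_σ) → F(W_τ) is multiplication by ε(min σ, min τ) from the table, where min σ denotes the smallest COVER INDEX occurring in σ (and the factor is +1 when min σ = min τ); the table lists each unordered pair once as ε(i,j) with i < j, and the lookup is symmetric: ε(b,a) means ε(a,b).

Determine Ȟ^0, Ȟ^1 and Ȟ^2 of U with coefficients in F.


Ȟ^0(U;F) ≅ Z; Ȟ^1(U;F) ≅ Z; Ȟ^2(U;F) ≅ 0

cover nerve:
  W12={r} W13={t} W23={p}
C dims 3,3; δ0: rk 2, SNF 1^2
Ȟ^0: (3−2)−0=1 ⇒ Z
Ȟ^1: (3−0)−2=1 ⇒ Z
Ȟ^2: (0−0)−0=0 ⇒ 0


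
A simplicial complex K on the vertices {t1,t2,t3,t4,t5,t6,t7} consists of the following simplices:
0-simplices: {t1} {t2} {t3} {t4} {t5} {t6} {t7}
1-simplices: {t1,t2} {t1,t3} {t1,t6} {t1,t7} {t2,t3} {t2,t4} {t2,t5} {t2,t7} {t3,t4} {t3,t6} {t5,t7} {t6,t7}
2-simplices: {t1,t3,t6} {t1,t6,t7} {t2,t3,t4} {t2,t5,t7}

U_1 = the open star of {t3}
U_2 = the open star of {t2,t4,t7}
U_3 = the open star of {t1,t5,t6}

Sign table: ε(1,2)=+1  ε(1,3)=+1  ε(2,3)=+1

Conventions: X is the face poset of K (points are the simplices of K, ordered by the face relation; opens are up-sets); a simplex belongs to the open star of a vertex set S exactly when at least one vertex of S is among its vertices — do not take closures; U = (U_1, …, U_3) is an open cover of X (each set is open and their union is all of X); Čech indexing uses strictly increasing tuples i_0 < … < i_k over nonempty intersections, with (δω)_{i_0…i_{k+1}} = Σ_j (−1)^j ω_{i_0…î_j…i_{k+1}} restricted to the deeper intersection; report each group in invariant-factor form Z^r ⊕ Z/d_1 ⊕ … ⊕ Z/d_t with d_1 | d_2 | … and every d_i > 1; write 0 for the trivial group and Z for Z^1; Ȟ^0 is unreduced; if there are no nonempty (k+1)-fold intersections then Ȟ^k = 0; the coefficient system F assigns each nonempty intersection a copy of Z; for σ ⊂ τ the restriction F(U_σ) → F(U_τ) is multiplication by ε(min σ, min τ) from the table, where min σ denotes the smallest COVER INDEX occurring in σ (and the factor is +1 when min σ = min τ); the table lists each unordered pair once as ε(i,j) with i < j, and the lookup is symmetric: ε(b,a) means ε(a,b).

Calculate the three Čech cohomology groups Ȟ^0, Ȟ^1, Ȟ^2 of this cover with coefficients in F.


cover nerve:
  U1={{t3},{t1,t3},{t2,t3},{t3,t4},{t3,t6},{t1,t3,t6},{t2,t3,t4}} U2={{t2},{t4},{t7},{t1,t2},{t1,t7},{t2,t3},{t2,t4},{t2,t5},{t2,t7},{t3,t4},{t5,t7},{t6,t7},{t1,t6,t7},{t2,t3,t4},{t2,t5,t7}} U3={{t1},{t5},{t6},{t1,t2},{t1,t3},{t1,t6},{t1,t7},{t2,t5},{t3,t6},{t5,t7},{t6,t7},{t1,t3,t6},{t1,t6,t7},{t2,t5,t7}}
  U12={{t2,t3},{t3,t4},{t2,t3,t4}} U13={{t1,t3},{t3,t6},{t1,t3,t6}} U23={{t1,t2},{t1,t7},{t2,t5},{t5,t7},{t6,t7},{t1,t6,t7},{t2,t5,t7}}
C dims 3,3; δ0: rk 2, SNF 1^2
Ȟ^0: (3−2)−0=1 ⇒ Z
Ȟ^1: (3−0)−2=1 ⇒ Z
Ȟ^2: (0−0)−0=0 ⇒ 0

Ȟ^0(U;F) ≅ Z, Ȟ^1(U;F) ≅ Z and Ȟ^2(U;F) ≅ 0


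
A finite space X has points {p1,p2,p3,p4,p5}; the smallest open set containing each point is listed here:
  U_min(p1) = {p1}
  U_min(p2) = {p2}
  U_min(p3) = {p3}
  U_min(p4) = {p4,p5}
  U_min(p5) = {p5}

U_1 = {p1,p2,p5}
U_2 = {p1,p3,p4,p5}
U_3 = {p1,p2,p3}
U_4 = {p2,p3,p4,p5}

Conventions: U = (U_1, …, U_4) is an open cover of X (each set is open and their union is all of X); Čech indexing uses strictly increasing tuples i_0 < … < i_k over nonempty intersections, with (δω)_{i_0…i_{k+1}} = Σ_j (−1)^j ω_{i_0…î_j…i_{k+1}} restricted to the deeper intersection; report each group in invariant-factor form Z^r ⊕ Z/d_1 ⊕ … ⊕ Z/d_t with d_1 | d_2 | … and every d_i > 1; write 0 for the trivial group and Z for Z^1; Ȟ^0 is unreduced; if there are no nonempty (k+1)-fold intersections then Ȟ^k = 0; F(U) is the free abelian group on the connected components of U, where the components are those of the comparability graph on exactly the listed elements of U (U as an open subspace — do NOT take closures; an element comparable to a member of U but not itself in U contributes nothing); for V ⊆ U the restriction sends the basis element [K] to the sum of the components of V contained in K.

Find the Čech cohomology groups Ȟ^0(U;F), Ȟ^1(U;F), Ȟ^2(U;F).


Ȟ^0 ≅ Z^4, Ȟ^1 ≅ 0, Ȟ^2 ≅ 0

nerve of the cover:
  U12={p1,p5} U13={p1,p2} U14={p2,p5} U23={p1,p3} U24={p3,p4,p5} U34={p2,p3}
  U123={p1} U124={p5} U134={p2} U234={p3}
components per intersection:
  U1: {p1} {p2} {p5}
  U2: {p1} {p3} {p4,p5}
  U3: {p1} {p2} {p3}
  U4: {p2} {p3} {p4,p5}
  U12: {p1} {p5}
  U13: {p1} {p2}
  U14: {p2} {p5}
  U23: {p1} {p3}
  U24: {p3} {p4,p5}
  U34: {p2} {p3}
  U123: {p1}
  U124: {p5}
  U134: {p2}
  U234: {p3}
C dims 12,12,4; δ0: rk 8, SNF 1^8; δ1: rk 4, SNF 1^4
Ȟ^0 = (12 − 8) − 0 = 4, so Ȟ^0 ≅ Z^4
Ȟ^1 = (12 − 4) − 8 = 0, so Ȟ^1 ≅ 0
Ȟ^2 = (4 − 0) − 4 = 0, so Ȟ^2 ≅ 0


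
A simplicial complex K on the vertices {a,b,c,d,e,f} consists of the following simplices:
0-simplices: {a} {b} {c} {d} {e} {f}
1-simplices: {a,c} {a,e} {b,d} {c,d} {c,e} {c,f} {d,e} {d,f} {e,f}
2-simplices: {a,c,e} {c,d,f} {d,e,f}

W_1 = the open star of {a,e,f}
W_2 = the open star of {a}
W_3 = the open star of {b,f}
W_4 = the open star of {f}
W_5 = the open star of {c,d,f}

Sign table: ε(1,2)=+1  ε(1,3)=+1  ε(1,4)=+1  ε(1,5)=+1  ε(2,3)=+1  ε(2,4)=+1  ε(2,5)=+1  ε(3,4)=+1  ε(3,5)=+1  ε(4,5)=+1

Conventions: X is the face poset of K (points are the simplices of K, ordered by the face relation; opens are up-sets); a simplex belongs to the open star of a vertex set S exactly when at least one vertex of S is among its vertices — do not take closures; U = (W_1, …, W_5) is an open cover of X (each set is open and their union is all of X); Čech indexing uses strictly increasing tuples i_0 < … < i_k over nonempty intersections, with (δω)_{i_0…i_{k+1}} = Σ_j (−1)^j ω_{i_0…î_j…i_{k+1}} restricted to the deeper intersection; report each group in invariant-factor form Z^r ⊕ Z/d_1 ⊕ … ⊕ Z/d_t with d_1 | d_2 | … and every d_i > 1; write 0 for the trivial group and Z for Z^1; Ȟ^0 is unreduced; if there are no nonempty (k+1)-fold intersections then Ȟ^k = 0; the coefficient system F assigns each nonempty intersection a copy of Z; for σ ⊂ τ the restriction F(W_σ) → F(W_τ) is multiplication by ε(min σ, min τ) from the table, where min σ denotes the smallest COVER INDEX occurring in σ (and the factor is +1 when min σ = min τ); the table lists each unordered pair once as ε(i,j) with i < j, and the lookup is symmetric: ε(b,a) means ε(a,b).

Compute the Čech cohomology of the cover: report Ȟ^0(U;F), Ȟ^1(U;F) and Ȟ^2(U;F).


Ȟ^0 = Z,  Ȟ^1 = 0,  Ȟ^2 = 0

nonempty intersections:
  W1={{a},{e},{f},{a,c},{a,e},{c,e},{c,f},{d,e},{d,f},{e,f},{a,c,e},{c,d,f},{d,e,f}} W2={{a},{a,c},{a,e},{a,c,e}} W3={{b},{f},{b,d},{c,f},{d,f},{e,f},{c,d,f},{d,e,f}} W4={{f},{c,f},{d,f},{e,f},{c,d,f},{d,e,f}} W5={{c},{d},{f},{a,c},{b,d},{c,d},{c,e},{c,f},{d,e},{d,f},{e,f},{a,c,e},{c,d,f},{d,e,f}}
  W12={{a},{a,c},{a,e},{a,c,e}} W13={{f},{c,f},{d,f},{e,f},{c,d,f},{d,e,f}} W14={{f},{c,f},{d,f},{e,f},{c,d,f},{d,e,f}} W15={{f},{a,c},{c,e},{c,f},{d,e},{d,f},{e,f},{a,c,e},{c,d,f},{d,e,f}} W25={{a,c},{a,c,e}} W34={{f},{c,f},{d,f},{e,f},{c,d,f},{d,e,f}} W35={{f},{b,d},{c,f},{d,f},{e,f},{c,d,f},{d,e,f}} W45={{f},{c,f},{d,f},{e,f},{c,d,f},{d,e,f}}
  W125={{a,c},{a,c,e}} W134={{f},{c,f},{d,f},{e,f},{c,d,f},{d,e,f}} W135={{f},{c,f},{d,f},{e,f},{c,d,f},{d,e,f}} W145={{f},{c,f},{d,f},{e,f},{c,d,f},{d,e,f}} W345={{f},{c,f},{d,f},{e,f},{c,d,f},{d,e,f}}
  W1345={{f},{c,f},{d,f},{e,f},{c,d,f},{d,e,f}}
C dims 5,8,5,1; δ0: rk 4, SNF 1^4; δ1: rk 4, SNF 1^4; δ2: rk 1, SNF 1^1
Ȟ^0: (5−4)−0=1 ⇒ Z
Ȟ^1: (8−4)−4=0 ⇒ 0
Ȟ^2: (5−1)−4=0 ⇒ 0


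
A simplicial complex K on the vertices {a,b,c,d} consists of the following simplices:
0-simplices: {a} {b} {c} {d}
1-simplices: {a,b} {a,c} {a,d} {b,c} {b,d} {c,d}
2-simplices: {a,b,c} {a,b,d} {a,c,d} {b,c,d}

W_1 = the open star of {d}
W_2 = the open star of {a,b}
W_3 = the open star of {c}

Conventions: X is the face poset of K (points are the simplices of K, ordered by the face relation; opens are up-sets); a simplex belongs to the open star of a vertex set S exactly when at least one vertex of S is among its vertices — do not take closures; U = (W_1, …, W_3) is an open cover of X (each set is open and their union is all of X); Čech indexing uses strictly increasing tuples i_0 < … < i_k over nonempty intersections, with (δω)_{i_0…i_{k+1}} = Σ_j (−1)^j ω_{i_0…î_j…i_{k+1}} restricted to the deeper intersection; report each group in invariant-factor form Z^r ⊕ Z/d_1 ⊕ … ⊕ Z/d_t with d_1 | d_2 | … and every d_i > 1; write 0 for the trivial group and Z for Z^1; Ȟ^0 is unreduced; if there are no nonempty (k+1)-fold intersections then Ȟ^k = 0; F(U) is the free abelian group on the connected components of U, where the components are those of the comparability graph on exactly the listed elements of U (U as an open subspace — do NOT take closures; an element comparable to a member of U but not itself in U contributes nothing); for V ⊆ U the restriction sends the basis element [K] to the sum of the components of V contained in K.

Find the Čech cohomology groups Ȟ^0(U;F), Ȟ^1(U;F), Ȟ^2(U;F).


Ȟ^0(U;F) ≅ Z, Ȟ^1(U;F) ≅ 0 and Ȟ^2(U;F) ≅ Z

nerve simplices:
  W1={{d},{a,d},{b,d},{c,d},{a,b,d},{a,c,d},{b,c,d}} W2={{a},{b},{a,b},{a,c},{a,d},{b,c},{b,d},{a,b,c},{a,b,d},{a,c,d},{b,c,d}} W3={{c},{a,c},{b,c},{c,d},{a,b,c},{a,c,d},{b,c,d}}
  W12={{a,d},{b,d},{a,b,d},{a,c,d},{b,c,d}} W13={{c,d},{a,c,d},{b,c,d}} W23={{a,c},{b,c},{a,b,c},{a,c,d},{b,c,d}}
  W123={{a,c,d},{b,c,d}}
components per intersection:
  W1: {{d},{a,d},{b,d},{c,d},{a,b,d},{a,c,d},{b,c,d}}
  W2: {{a},{b},{a,b},{a,c},{a,d},{b,c},{b,d},{a,b,c},{a,b,d},{a,c,d},{b,c,d}}
  W3: {{c},{a,c},{b,c},{c,d},{a,b,c},{a,c,d},{b,c,d}}
  W12: {{a,d},{b,d},{a,b,d},{a,c,d},{b,c,d}}
  W13: {{c,d},{a,c,d},{b,c,d}}
  W23: {{a,c},{b,c},{a,b,c},{a,c,d},{b,c,d}}
  W123: {{a,c,d}} {{b,c,d}}
C dims 3,3,2; δ0: rk 2, SNF 1^2; δ1: rk 1, SNF 1^1
degree 0: 3−2−0 = 1 → Ȟ^0 ≅ Z
degree 1: 3−1−2 = 0 → Ȟ^1 ≅ 0
degree 2: 2−0−1 = 1 → Ȟ^2 ≅ Z


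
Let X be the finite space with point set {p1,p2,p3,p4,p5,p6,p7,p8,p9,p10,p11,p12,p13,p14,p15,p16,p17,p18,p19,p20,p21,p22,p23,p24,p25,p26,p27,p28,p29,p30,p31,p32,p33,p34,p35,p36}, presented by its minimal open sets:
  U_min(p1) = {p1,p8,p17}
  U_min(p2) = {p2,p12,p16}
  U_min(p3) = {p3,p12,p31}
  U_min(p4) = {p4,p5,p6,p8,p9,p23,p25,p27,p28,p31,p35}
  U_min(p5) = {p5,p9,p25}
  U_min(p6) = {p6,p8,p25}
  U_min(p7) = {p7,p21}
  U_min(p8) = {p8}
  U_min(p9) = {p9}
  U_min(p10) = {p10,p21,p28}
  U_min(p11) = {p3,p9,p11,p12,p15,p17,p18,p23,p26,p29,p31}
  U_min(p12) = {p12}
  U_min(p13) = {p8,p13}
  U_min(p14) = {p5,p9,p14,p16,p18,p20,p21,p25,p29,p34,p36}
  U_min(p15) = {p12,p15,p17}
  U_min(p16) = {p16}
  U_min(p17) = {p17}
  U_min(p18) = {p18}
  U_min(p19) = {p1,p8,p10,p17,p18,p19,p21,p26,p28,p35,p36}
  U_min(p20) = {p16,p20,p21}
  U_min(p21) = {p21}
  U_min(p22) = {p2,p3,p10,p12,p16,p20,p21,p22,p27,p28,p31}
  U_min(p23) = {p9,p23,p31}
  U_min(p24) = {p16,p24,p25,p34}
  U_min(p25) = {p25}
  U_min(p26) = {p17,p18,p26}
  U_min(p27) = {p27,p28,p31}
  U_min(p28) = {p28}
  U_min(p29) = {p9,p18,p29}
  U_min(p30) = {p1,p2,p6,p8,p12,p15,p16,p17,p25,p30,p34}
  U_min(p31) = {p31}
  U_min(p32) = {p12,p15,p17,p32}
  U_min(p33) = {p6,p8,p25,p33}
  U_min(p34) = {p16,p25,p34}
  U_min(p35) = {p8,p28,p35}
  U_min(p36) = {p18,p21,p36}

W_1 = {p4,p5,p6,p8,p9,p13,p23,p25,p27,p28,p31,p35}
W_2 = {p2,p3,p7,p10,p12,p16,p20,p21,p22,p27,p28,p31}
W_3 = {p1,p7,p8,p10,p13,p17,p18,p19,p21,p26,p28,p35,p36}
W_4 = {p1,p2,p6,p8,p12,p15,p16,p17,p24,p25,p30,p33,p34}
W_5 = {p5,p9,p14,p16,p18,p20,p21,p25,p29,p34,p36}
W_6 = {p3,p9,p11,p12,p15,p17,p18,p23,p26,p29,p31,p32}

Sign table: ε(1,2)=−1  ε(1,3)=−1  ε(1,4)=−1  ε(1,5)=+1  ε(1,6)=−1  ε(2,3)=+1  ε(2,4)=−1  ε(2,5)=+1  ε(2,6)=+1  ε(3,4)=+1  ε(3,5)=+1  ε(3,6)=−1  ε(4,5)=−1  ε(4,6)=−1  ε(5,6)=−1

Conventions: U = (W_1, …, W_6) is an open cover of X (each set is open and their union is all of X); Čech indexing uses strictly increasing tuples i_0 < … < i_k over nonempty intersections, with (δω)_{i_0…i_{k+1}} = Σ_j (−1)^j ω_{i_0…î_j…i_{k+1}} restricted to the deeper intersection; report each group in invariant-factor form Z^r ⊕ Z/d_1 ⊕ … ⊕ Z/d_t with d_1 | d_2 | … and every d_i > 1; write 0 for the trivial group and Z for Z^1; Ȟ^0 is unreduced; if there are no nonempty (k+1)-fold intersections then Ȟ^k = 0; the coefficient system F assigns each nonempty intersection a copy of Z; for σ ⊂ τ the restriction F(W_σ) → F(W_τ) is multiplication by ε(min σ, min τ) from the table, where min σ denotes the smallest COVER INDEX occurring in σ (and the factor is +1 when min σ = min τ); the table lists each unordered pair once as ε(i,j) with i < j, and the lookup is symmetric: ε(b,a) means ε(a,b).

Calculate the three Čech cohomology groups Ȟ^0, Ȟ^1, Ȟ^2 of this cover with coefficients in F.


nerve simplices:
  W12={p27,p28,p31} W13={p8,p13,p28,p35} W14={p6,p8,p25} W15={p5,p9,p25} W16={p9,p23,p31} W23={p7,p10,p21,p28} W24={p2,p12,p16} W25={p16,p20,p21} W26={p3,p12,p31} W34={p1,p8,p17} W35={p18,p21,p36} W36={p17,p18,p26} W45={p16,p25,p34} W46={p12,p15,p17} W56={p9,p18,p29}
  W123={p28} W126={p31} W134={p8} W145={p25} W156={p9} W235={p21} W245={p16} W246={p12} W346={p17} W356={p18}
C dims 6,15,10; δ0: rk 6, SNF 1^5·2; δ1: rk 9, SNF 1^9
degree 0: 6−6−0 = 0 → Ȟ^0 ≅ 0
degree 1: 15−9−6 = 0 plus torsion [2] → Ȟ^1 ≅ Z/2
degree 2: 10−0−9 = 1 → Ȟ^2 ≅ Z

Ȟ^0 = 0, Ȟ^1 = Z/2, Ȟ^2 = Z


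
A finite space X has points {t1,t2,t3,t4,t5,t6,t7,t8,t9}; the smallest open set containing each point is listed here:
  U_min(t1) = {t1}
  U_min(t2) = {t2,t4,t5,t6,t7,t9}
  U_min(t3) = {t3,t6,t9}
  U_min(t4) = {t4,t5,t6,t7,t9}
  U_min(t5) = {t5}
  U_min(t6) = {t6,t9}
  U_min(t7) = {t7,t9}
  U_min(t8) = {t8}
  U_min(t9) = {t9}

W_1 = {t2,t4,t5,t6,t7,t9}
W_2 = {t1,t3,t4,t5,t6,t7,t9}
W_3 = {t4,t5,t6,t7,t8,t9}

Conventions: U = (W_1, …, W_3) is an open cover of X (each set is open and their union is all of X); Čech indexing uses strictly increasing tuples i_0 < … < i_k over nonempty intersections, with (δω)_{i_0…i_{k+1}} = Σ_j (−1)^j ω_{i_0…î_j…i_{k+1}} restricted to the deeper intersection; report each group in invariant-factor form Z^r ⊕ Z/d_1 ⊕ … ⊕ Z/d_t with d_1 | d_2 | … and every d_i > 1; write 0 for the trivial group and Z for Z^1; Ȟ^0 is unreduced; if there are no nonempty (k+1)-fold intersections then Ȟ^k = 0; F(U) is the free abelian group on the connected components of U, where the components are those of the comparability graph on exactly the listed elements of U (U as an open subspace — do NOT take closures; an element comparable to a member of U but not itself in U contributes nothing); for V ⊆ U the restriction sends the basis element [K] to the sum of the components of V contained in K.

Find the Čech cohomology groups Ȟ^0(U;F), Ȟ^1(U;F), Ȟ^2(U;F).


cover nerve:
  W12={t4,t5,t6,t7,t9} W13={t4,t5,t6,t7,t9} W23={t4,t5,t6,t7,t9}
  W123={t4,t5,t6,t7,t9}
components per intersection:
  W1: {t2,t4,t5,t6,t7,t9}
  W2: {t1} {t3,t4,t5,t6,t7,t9}
  W3: {t4,t5,t6,t7,t9} {t8}
  W12: {t4,t5,t6,t7,t9}
  W13: {t4,t5,t6,t7,t9}
  W23: {t4,t5,t6,t7,t9}
  W123: {t4,t5,t6,t7,t9}
C dims 5,3,1; δ0: rk 2, SNF 1^2; δ1: rk 1, SNF 1^1
Ȟ^0: (5−2)−0=3 ⇒ Z^3
Ȟ^1: (3−1)−2=0 ⇒ 0
Ȟ^2: (1−0)−1=0 ⇒ 0

Ȟ^0(U;F) ≅ Z^3, Ȟ^1(U;F) ≅ 0, Ȟ^2(U;F) ≅ 0


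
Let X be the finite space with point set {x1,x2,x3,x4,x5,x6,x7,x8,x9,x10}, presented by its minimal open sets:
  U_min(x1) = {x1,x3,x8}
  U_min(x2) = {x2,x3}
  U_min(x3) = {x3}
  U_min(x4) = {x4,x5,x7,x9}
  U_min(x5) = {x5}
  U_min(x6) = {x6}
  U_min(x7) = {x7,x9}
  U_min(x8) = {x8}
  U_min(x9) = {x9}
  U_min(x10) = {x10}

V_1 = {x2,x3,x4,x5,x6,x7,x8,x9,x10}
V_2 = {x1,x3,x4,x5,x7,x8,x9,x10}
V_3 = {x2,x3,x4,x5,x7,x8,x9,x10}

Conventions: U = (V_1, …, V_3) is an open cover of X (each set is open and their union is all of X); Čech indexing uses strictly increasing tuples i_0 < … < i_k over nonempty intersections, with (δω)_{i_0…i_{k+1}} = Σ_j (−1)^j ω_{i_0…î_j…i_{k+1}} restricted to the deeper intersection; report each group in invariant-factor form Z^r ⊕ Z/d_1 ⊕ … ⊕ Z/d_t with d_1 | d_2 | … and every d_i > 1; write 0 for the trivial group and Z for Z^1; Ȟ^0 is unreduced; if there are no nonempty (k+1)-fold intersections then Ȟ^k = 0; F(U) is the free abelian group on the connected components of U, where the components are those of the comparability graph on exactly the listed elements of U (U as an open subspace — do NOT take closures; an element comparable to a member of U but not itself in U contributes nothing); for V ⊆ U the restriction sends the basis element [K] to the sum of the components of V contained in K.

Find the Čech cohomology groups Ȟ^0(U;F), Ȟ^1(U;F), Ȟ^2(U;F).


Ȟ^0 ≅ Z^4,  Ȟ^1 ≅ 0,  Ȟ^2 ≅ 0

nerve of the cover:
  V12={x3,x4,x5,x7,x8,x9,x10} V13={x2,x3,x4,x5,x7,x8,x9,x10} V23={x3,x4,x5,x7,x8,x9,x10}
  V123={x3,x4,x5,x7,x8,x9,x10}
components per intersection:
  V1: {x2,x3} {x4,x5,x7,x9} {x6} {x8} {x10}
  V2: {x1,x3,x8} {x4,x5,x7,x9} {x10}
  V3: {x2,x3} {x4,x5,x7,x9} {x8} {x10}
  V12: {x3} {x4,x5,x7,x9} {x8} {x10}
  V13: {x2,x3} {x4,x5,x7,x9} {x8} {x10}
  V23: {x3} {x4,x5,x7,x9} {x8} {x10}
  V123: {x3} {x4,x5,x7,x9} {x8} {x10}
C dims 12,12,4; δ0: rk 8, SNF 1^8; δ1: rk 4, SNF 1^4
Ȟ^0 = (12 − 8) − 0 = 4, so Ȟ^0 ≅ Z^4
Ȟ^1 = (12 − 4) − 8 = 0, so Ȟ^1 ≅ 0
Ȟ^2 = (4 − 0) − 4 = 0, so Ȟ^2 ≅ 0
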